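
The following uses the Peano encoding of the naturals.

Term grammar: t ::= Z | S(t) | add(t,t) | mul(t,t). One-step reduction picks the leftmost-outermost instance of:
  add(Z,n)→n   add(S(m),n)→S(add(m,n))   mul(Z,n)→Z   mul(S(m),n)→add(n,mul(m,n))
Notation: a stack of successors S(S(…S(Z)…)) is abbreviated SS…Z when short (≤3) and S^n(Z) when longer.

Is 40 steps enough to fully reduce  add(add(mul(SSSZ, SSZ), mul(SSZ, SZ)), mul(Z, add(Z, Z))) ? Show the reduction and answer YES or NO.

  start: add(add(mul(SSSZ, SSZ), mul(SSZ, SZ)), mul(Z, add(Z, Z)))
  step 1: add(add(add(SSZ, mul(SSZ, SSZ)), mul(SSZ, SZ)), mul(Z, add(Z, Z)))
  step 2: add(add(S(add(SZ, mul(SSZ, SSZ))), mul(SSZ, SZ)), mul(Z, add(Z, Z)))
  step 3: add(S(add(add(SZ, mul(SSZ, SSZ)), mul(SSZ, SZ))), mul(Z, add(Z, Z)))
  step 4: S(add(add(add(SZ, mul(SSZ, SSZ)), mul(SSZ, SZ)), mul(Z, add(Z, Z))))
  step 5: S(add(add(S(add(Z, mul(SSZ, SSZ))), mul(SSZ, SZ)), mul(Z, add(Z, Z))))
  step 6: S(add(S(add(add(Z, mul(SSZ, SSZ)), mul(SSZ, SZ))), mul(Z, add(Z, Z))))
  step 7: S(S(add(add(add(Z, mul(SSZ, SSZ)), mul(SSZ, SZ)), mul(Z, add(Z, Z)))))
  step 8: S(S(add(add(mul(SSZ, SSZ), mul(SSZ, SZ)), mul(Z, add(Z, Z)))))
  step 9: S(S(add(add(add(SSZ, mul(SZ, SSZ)), mul(SSZ, SZ)), mul(Z, add(Z, Z)))))
  step 10: S(S(add(add(S(add(SZ, mul(SZ, SSZ))), mul(SSZ, SZ)), mul(Z, add(Z, Z)))))
  step 11: S(S(add(S(add(add(SZ, mul(SZ, SSZ)), mul(SSZ, SZ))), mul(Z, add(Z, Z)))))
  step 12: S(S(S(add(add(add(SZ, mul(SZ, SSZ)), mul(SSZ, SZ)), mul(Z, add(Z, Z))))))
  step 13: S(S(S(add(add(S(add(Z, mul(SZ, SSZ))), mul(SSZ, SZ)), mul(Z, add(Z, Z))))))
  step 14: S(S(S(add(S(add(add(Z, mul(SZ, SSZ)), mul(SSZ, SZ))), mul(Z, add(Z, Z))))))
  step 15: S(S(S(S(add(add(add(Z, mul(SZ, SSZ)), mul(SSZ, SZ)), mul(Z, add(Z, Z)))))))
  step 16: S(S(S(S(add(add(mul(SZ, SSZ), mul(SSZ, SZ)), mul(Z, add(Z, Z)))))))
  step 17: S(S(S(S(add(add(add(SSZ, mul(Z, SSZ)), mul(SSZ, SZ)), mul(Z, add(Z, Z)))))))
  step 18: S(S(S(S(add(add(S(add(SZ, mul(Z, SSZ))), mul(SSZ, SZ)), mul(Z, add(Z, Z)))))))
  step 19: S(S(S(S(add(S(add(add(SZ, mul(Z, SSZ)), mul(SSZ, SZ))), mul(Z, add(Z, Z)))))))
  step 20: S(S(S(S(S(add(add(add(SZ, mul(Z, SSZ)), mul(SSZ, SZ)), mul(Z, add(Z, Z))))))))
  step 21: S(S(S(S(S(add(add(S(add(Z, mul(Z, SSZ))), mul(SSZ, SZ)), mul(Z, add(Z, Z))))))))
  step 22: S(S(S(S(S(add(S(add(add(Z, mul(Z, SSZ)), mul(SSZ, SZ))), mul(Z, add(Z, Z))))))))
  step 23: S(S(S(S(S(S(add(add(add(Z, mul(Z, SSZ)), mul(SSZ, SZ)), mul(Z, add(Z, Z)))))))))
  step 24: S(S(S(S(S(S(add(add(mul(Z, SSZ), mul(SSZ, SZ)), mul(Z, add(Z, Z)))))))))
  step 25: S(S(S(S(S(S(add(add(Z, mul(SSZ, SZ)), mul(Z, add(Z, Z)))))))))
  step 26: S(S(S(S(S(S(add(mul(SSZ, SZ), mul(Z, add(Z, Z)))))))))
  step 27: S(S(S(S(S(S(add(add(SZ, mul(SZ, SZ)), mul(Z, add(Z, Z)))))))))
  step 28: S(S(S(S(S(S(add(S(add(Z, mul(SZ, SZ))), mul(Z, add(Z, Z)))))))))
  step 29: S(S(S(S(S(S(S(add(add(Z, mul(SZ, SZ)), mul(Z, add(Z, Z))))))))))
  step 30: S(S(S(S(S(S(S(add(mul(SZ, SZ), mul(Z, add(Z, Z))))))))))
  step 31: S(S(S(S(S(S(S(add(add(SZ, mul(Z, SZ)), mul(Z, add(Z, Z))))))))))
  step 32: S(S(S(S(S(S(S(add(S(add(Z, mul(Z, SZ))), mul(Z, add(Z, Z))))))))))
  step 33: S(S(S(S(S(S(S(S(add(add(Z, mul(Z, SZ)), mul(Z, add(Z, Z)))))))))))
  step 34: S(S(S(S(S(S(S(S(add(mul(Z, SZ), mul(Z, add(Z, Z)))))))))))
  step 35: S(S(S(S(S(S(S(S(add(Z, mul(Z, add(Z, Z)))))))))))
  step 36: S(S(S(S(S(S(S(S(mul(Z, add(Z, Z))))))))))
  step 37: S^8(Z)

Answer: YES — reaches normal form S^8(Z) in 37 ≤ 40 steps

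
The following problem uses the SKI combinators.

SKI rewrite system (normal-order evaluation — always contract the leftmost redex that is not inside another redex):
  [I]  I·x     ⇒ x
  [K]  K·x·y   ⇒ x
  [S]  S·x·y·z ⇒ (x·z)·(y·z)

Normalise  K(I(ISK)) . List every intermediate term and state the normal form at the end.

  start: K(I(ISK))
  →1  K(ISK)
  →2  K(SK)

Answer: normal form = K(SK)  (in 2 steps)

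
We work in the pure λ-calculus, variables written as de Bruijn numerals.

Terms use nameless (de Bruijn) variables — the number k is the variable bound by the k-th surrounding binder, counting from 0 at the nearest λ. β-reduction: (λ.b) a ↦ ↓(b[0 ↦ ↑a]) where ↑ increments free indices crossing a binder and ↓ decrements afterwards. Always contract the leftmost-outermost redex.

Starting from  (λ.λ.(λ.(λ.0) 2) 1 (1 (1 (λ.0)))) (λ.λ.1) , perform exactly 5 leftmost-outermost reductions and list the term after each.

  start: (λ.λ.(λ.(λ.0) 2) 1 (1 (1 (λ.0)))) (λ.λ.1)
  step 1: λ.(λ.(λ.0) (λ.λ.1)) (λ.λ.1) ((λ.λ.1) ((λ.λ.1) (λ.0)))
  step 2: λ.(λ.0) (λ.λ.1) ((λ.λ.1) ((λ.λ.1) (λ.0)))
  step 3: λ.(λ.λ.1) ((λ.λ.1) ((λ.λ.1) (λ.0)))
  step 4: λ.λ.(λ.λ.1) ((λ.λ.1) (λ.0))
  step 5: λ.λ.λ.(λ.λ.1) (λ.0)

Answer: after 5 steps: λ.λ.λ.(λ.λ.1) (λ.0)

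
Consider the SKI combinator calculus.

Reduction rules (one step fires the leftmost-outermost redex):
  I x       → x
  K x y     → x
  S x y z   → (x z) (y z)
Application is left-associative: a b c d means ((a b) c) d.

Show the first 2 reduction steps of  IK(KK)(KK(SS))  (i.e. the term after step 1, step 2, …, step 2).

Answer: after 2 steps: KK

Working:
  start: IK(KK)(KK(SS))
  [1] K(KK)(KK(SS))
  [2] KK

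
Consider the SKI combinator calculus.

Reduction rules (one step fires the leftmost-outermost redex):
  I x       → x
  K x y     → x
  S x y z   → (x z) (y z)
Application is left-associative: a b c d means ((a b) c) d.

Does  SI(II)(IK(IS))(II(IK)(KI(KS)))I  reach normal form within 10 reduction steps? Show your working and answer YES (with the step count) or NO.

  start: SI(II)(IK(IS))(II(IK)(KI(KS)))I
  →1  I(IK(IS))(II(IK(IS)))(II(IK)(KI(KS)))I
  →2  IK(IS)(II(IK(IS)))(II(IK)(KI(KS)))I
  →3  K(IS)(II(IK(IS)))(II(IK)(KI(KS)))I
  →4  IS(II(IK)(KI(KS)))I
  →5  S(II(IK)(KI(KS)))I
  →6  S(I(IK)(KI(KS)))I
  →7  S(IK(KI(KS)))I
  →8  S(K(KI(KS)))I
  →9  S(KI)I

Answer: YES — reaches normal form S(KI)I in 9 ≤ 10 steps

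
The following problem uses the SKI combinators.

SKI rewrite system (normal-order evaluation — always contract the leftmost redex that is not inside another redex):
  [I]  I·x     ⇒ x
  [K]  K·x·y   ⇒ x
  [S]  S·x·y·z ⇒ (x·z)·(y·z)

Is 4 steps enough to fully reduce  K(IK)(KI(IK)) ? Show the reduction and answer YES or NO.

Answer: YES — reaches normal form K in 2 ≤ 4 steps

Derivation:
  start: K(IK)(KI(IK))
  [1] IK
  [2] K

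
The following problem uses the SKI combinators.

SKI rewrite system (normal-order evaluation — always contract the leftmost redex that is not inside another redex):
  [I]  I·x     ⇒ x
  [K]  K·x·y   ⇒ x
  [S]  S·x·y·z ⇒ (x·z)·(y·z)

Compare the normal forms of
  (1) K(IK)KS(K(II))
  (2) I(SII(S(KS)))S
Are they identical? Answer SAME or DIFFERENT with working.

Answer: DIFFERENT — A ⇓ S, B ⇓ S(S(KS)S)

Reduction:
Term A:
  start: K(IK)KS(K(II))
  [1] IKS(K(II))
  [2] KS(K(II))
  [3] S

Term B:
  start: I(SII(S(KS)))S
  [1] SII(S(KS))S
  [2] I(S(KS))(I(S(KS)))S
  [3] S(KS)(I(S(KS)))S
  [4] KSS(I(S(KS))S)
  [5] S(I(S(KS))S)
  [6] S(S(KS)S)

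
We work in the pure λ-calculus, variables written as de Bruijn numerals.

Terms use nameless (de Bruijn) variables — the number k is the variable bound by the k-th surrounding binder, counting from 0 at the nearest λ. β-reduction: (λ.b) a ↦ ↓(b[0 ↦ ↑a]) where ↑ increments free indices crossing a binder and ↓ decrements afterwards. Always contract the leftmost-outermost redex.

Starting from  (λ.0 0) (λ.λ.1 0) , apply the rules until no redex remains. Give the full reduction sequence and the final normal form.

  start: (λ.0 0) (λ.λ.1 0)
  step 1: (λ.λ.1 0) (λ.λ.1 0)
  step 2: λ.(λ.λ.1 0) 0
  step 3: λ.λ.1 0

Answer: normal form = λ.λ.1 0  (in 3 steps)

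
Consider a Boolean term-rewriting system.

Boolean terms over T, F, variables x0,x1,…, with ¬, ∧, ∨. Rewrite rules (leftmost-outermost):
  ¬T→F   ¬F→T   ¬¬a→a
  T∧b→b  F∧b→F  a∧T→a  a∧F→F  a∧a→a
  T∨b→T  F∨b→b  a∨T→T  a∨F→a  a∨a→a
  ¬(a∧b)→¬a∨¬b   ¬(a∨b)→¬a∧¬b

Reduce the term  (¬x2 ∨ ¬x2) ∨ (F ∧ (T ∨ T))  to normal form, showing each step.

  start: (¬x2 ∨ ¬x2) ∨ (F ∧ (T ∨ T))
  →1  ¬x2 ∨ (F ∧ (T ∨ T))
  →2  ¬x2 ∨ F
  →3  ¬x2

Answer: normal form = ¬x2  (in 3 steps)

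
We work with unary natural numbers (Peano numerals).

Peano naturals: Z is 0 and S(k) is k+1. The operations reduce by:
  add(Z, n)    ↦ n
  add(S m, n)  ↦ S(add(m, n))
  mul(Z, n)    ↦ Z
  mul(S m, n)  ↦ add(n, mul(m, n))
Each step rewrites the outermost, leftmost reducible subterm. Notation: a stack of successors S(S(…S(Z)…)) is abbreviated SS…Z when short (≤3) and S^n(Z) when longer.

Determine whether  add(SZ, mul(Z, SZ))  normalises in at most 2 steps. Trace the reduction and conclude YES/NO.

  start: add(SZ, mul(Z, SZ))
  [1] S(add(Z, mul(Z, SZ)))
  [2] S(mul(Z, SZ))

Answer: NO — after 2 steps the term is S(mul(Z, SZ)), not yet normal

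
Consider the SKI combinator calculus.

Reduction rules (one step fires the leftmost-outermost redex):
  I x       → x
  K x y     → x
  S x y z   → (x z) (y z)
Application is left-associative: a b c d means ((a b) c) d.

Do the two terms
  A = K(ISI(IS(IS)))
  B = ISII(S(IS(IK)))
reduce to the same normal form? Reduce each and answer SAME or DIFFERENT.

Answer: DIFFERENT — A ⇓ K(SI(SS)), B ⇓ S(SK)(S(SK))

Derivation:
Term A:
  start: K(ISI(IS(IS)))
  →1  K(SI(IS(IS)))
  →2  K(SI(S(IS)))
  →3  K(SI(SS))

Term B:
  start: ISII(S(IS(IK)))
  →1  SII(S(IS(IK)))
  →2  I(S(IS(IK)))(I(S(IS(IK))))
  →3  S(IS(IK))(I(S(IS(IK))))
  →4  S(S(IK))(I(S(IS(IK))))
  →5  S(SK)(I(S(IS(IK))))
  →6  S(SK)(S(IS(IK)))
  →7  S(SK)(S(S(IK)))
  →8  S(SK)(S(SK))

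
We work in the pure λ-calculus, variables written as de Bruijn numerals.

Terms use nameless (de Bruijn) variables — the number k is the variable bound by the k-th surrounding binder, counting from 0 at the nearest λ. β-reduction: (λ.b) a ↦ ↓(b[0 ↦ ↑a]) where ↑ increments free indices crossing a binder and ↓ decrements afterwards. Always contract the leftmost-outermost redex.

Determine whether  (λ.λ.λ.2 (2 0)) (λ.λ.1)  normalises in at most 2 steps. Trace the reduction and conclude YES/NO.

  start: (λ.λ.λ.2 (2 0)) (λ.λ.1)
  [1] λ.λ.(λ.λ.1) ((λ.λ.1) 0)
  [2] λ.λ.λ.(λ.λ.1) 1

Answer: NO — after 2 steps the term is λ.λ.λ.(λ.λ.1) 1, not yet normal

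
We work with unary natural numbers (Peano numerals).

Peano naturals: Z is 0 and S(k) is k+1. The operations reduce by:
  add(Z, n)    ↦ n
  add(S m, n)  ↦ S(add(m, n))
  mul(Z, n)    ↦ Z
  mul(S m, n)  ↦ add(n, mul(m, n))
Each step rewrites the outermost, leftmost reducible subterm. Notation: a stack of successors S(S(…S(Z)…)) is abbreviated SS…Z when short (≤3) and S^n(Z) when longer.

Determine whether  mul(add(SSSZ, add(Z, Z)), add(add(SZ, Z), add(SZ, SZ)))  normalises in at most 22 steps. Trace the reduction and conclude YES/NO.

Answer: NO — after 22 steps the term is S(S(S(S(S(add(SZ, mul(add(SZ, add(Z, Z)), add(add(SZ, Z), add(SZ, SZ))))))))), not yet normal

Reduction:
  start: mul(add(SSSZ, add(Z, Z)), add(add(SZ, Z), add(SZ, SZ)))
  →1  mul(S(add(SSZ, add(Z, Z))), add(add(SZ, Z), add(SZ, SZ)))
  →2  add(add(add(SZ, Z), add(SZ, SZ)), mul(add(SSZ, add(Z, Z)), add(add(SZ, Z), add(SZ, SZ))))
  →3  add(add(S(add(Z, Z)), add(SZ, SZ)), mul(add(SSZ, add(Z, Z)), add(add(SZ, Z), add(SZ, SZ))))
  →4  add(S(add(add(Z, Z), add(SZ, SZ))), mul(add(SSZ, add(Z, Z)), add(add(SZ, Z), add(SZ, SZ))))
  →5  S(add(add(add(Z, Z), add(SZ, SZ)), mul(add(SSZ, add(Z, Z)), add(add(SZ, Z), add(SZ, SZ)))))
  →6  S(add(add(Z, add(SZ, SZ)), mul(add(SSZ, add(Z, Z)), add(add(SZ, Z), add(SZ, SZ)))))
  →7  S(add(add(SZ, SZ), mul(add(SSZ, add(Z, Z)), add(add(SZ, Z), add(SZ, SZ)))))
  →8  S(add(S(add(Z, SZ)), mul(add(SSZ, add(Z, Z)), add(add(SZ, Z), add(SZ, SZ)))))
  →9  S(S(add(add(Z, SZ), mul(add(SSZ, add(Z, Z)), add(add(SZ, Z), add(SZ, SZ))))))
  →10  S(S(add(SZ, mul(add(SSZ, add(Z, Z)), add(add(SZ, Z), add(SZ, SZ))))))
  →11  S(S(S(add(Z, mul(add(SSZ, add(Z, Z)), add(add(SZ, Z), add(SZ, SZ)))))))
  →12  S(S(S(mul(add(SSZ, add(Z, Z)), add(add(SZ, Z), add(SZ, SZ))))))
  →13  S(S(S(mul(S(add(SZ, add(Z, Z))), add(add(SZ, Z), add(SZ, SZ))))))
  →14  S(S(S(add(add(add(SZ, Z), add(SZ, SZ)), mul(add(SZ, add(Z, Z)), add(add(SZ, Z), add(SZ, SZ)))))))
  →15  S(S(S(add(add(S(add(Z, Z)), add(SZ, SZ)), mul(add(SZ, add(Z, Z)), add(add(SZ, Z), add(SZ, SZ)))))))
  →16  S(S(S(add(S(add(add(Z, Z), add(SZ, SZ))), mul(add(SZ, add(Z, Z)), add(add(SZ, Z), add(SZ, SZ)))))))
  →17  S(S(S(S(add(add(add(Z, Z), add(SZ, SZ)), mul(add(SZ, add(Z, Z)), add(add(SZ, Z), add(SZ, SZ))))))))
  →18  S(S(S(S(add(add(Z, add(SZ, SZ)), mul(add(SZ, add(Z, Z)), add(add(SZ, Z), add(SZ, SZ))))))))
  →19  S(S(S(S(add(add(SZ, SZ), mul(add(SZ, add(Z, Z)), add(add(SZ, Z), add(SZ, SZ))))))))
  →20  S(S(S(S(add(S(add(Z, SZ)), mul(add(SZ, add(Z, Z)), add(add(SZ, Z), add(SZ, SZ))))))))
  →21  S(S(S(S(S(add(add(Z, SZ), mul(add(SZ, add(Z, Z)), add(add(SZ, Z), add(SZ, SZ)))))))))
  →22  S(S(S(S(S(add(SZ, mul(add(SZ, add(Z, Z)), add(add(SZ, Z), add(SZ, SZ)))))))))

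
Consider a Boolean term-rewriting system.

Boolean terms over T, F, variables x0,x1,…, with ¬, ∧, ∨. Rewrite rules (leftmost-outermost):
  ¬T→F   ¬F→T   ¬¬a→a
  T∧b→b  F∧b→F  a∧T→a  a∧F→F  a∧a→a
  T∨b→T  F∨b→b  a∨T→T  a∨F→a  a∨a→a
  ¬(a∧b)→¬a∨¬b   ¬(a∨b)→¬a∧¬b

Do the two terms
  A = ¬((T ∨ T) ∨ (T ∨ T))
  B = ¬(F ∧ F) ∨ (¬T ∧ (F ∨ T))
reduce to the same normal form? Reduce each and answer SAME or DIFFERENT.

Term A:
  start: ¬((T ∨ T) ∨ (T ∨ T))
  step 1: ¬(T ∨ T) ∧ ¬(T ∨ T)
  step 2: ¬(T ∨ T)
  step 3: ¬T ∧ ¬T
  step 4: ¬T
  step 5: F

Term B:
  start: ¬(F ∧ F) ∨ (¬T ∧ (F ∨ T))
  step 1: (¬F ∨ ¬F) ∨ (¬T ∧ (F ∨ T))
  step 2: ¬F ∨ (¬T ∧ (F ∨ T))
  step 3: T ∨ (¬T ∧ (F ∨ T))
  step 4: T

Answer: DIFFERENT — A ⇓ F, B ⇓ T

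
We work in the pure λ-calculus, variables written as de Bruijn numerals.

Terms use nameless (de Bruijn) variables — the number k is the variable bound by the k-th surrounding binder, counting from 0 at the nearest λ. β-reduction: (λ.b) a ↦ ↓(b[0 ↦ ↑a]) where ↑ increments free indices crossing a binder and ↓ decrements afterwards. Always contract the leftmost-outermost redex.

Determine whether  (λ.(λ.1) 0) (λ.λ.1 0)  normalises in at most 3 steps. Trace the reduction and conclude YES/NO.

  start: (λ.(λ.1) 0) (λ.λ.1 0)
  →1  (λ.λ.λ.1 0) (λ.λ.1 0)
  →2  λ.λ.1 0

Answer: YES — reaches normal form λ.λ.1 0 in 2 ≤ 3 steps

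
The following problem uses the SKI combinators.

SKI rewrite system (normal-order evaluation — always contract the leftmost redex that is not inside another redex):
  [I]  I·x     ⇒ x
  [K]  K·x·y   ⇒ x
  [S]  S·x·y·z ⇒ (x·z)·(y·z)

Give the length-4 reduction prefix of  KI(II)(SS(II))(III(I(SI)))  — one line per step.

  start: KI(II)(SS(II))(III(I(SI)))
  →1  I(SS(II))(III(I(SI)))
  →2  SS(II)(III(I(SI)))
  →3  S(III(I(SI)))(II(III(I(SI))))
  →4  S(II(I(SI)))(II(III(I(SI))))

Answer: after 4 steps: S(II(I(SI)))(II(III(I(SI))))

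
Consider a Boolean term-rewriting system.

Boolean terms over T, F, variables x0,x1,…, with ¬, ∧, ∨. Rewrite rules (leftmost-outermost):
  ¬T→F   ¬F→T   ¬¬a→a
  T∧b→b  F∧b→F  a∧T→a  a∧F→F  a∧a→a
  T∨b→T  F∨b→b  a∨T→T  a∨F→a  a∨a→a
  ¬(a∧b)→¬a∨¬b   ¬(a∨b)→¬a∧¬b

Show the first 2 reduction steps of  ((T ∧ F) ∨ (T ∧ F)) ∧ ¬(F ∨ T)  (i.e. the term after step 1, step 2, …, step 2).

Answer: after 2 steps: F ∧ ¬(F ∨ T)

Derivation:
  start: ((T ∧ F) ∨ (T ∧ F)) ∧ ¬(F ∨ T)
  step 1: (T ∧ F) ∧ ¬(F ∨ T)
  step 2: F ∧ ¬(F ∨ T)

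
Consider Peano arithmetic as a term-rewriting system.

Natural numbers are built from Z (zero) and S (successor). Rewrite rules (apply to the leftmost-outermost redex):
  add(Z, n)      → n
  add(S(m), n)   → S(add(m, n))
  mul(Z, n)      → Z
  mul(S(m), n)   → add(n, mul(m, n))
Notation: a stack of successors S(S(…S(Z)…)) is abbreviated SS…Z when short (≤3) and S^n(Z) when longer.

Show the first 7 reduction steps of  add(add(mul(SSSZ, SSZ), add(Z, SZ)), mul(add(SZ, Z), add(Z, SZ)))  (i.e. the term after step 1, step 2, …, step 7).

  start: add(add(mul(SSSZ, SSZ), add(Z, SZ)), mul(add(SZ, Z), add(Z, SZ)))
  →1  add(add(add(SSZ, mul(SSZ, SSZ)), add(Z, SZ)), mul(add(SZ, Z), add(Z, SZ)))
  →2  add(add(S(add(SZ, mul(SSZ, SSZ))), add(Z, SZ)), mul(add(SZ, Z), add(Z, SZ)))
  →3  add(S(add(add(SZ, mul(SSZ, SSZ)), add(Z, SZ))), mul(add(SZ, Z), add(Z, SZ)))
  →4  S(add(add(add(SZ, mul(SSZ, SSZ)), add(Z, SZ)), mul(add(SZ, Z), add(Z, SZ))))
  →5  S(add(add(S(add(Z, mul(SSZ, SSZ))), add(Z, SZ)), mul(add(SZ, Z), add(Z, SZ))))
  →6  S(add(S(add(add(Z, mul(SSZ, SSZ)), add(Z, SZ))), mul(add(SZ, Z), add(Z, SZ))))
  →7  S(S(add(add(add(Z, mul(SSZ, SSZ)), add(Z, SZ)), mul(add(SZ, Z), add(Z, SZ)))))

Answer: after 7 steps: S(S(add(add(add(Z, mul(SSZ, SSZ)), add(Z, SZ)), mul(add(SZ, Z), add(Z, SZ)))))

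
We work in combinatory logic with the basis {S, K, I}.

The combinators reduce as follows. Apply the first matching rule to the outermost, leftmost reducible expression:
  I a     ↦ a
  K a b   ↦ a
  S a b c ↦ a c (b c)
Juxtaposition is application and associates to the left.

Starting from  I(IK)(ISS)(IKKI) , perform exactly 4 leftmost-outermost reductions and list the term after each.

  start: I(IK)(ISS)(IKKI)
  [1] IK(ISS)(IKKI)
  [2] K(ISS)(IKKI)
  [3] ISS
  [4] SS

Answer: after 4 steps: SS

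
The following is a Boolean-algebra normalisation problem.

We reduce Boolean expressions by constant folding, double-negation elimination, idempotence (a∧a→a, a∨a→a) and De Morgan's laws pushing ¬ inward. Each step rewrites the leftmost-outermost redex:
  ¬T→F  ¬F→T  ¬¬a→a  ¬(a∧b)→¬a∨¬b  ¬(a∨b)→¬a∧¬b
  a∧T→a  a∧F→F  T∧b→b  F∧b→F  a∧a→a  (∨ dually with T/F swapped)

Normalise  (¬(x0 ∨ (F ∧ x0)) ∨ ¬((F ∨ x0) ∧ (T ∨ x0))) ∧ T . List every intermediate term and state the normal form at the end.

  start: (¬(x0 ∨ (F ∧ x0)) ∨ ¬((F ∨ x0) ∧ (T ∨ x0))) ∧ T
  [1] ¬(x0 ∨ (F ∧ x0)) ∨ ¬((F ∨ x0) ∧ (T ∨ x0))
  [2] (¬x0 ∧ ¬(F ∧ x0)) ∨ ¬((F ∨ x0) ∧ (T ∨ x0))
  [3] (¬x0 ∧ (¬F ∨ ¬x0)) ∨ ¬((F ∨ x0) ∧ (T ∨ x0))
  [4] (¬x0 ∧ (T ∨ ¬x0)) ∨ ¬((F ∨ x0) ∧ (T ∨ x0))
  [5] (¬x0 ∧ T) ∨ ¬((F ∨ x0) ∧ (T ∨ x0))
  [6] ¬x0 ∨ ¬((F ∨ x0) ∧ (T ∨ x0))
  [7] ¬x0 ∨ (¬(F ∨ x0) ∨ ¬(T ∨ x0))
  [8] ¬x0 ∨ ((¬F ∧ ¬x0) ∨ ¬(T ∨ x0))
  [9] ¬x0 ∨ ((T ∧ ¬x0) ∨ ¬(T ∨ x0))
  [10] ¬x0 ∨ (¬x0 ∨ ¬(T ∨ x0))
  [11] ¬x0 ∨ (¬x0 ∨ (¬T ∧ ¬x0))
  [12] ¬x0 ∨ (¬x0 ∨ (F ∧ ¬x0))
  [13] ¬x0 ∨ (¬x0 ∨ F)
  [14] ¬x0 ∨ ¬x0
  [15] ¬x0

Answer: normal form = ¬x0  (in 15 steps)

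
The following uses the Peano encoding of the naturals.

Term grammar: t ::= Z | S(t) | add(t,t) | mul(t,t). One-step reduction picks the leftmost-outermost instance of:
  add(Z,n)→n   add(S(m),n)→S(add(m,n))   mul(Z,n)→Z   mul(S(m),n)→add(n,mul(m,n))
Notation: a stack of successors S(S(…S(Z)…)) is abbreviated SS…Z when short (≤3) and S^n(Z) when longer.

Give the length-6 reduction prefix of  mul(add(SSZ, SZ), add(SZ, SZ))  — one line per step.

  start: mul(add(SSZ, SZ), add(SZ, SZ))
  step 1: mul(S(add(SZ, SZ)), add(SZ, SZ))
  step 2: add(add(SZ, SZ), mul(add(SZ, SZ), add(SZ, SZ)))
  step 3: add(S(add(Z, SZ)), mul(add(SZ, SZ), add(SZ, SZ)))
  step 4: S(add(add(Z, SZ), mul(add(SZ, SZ), add(SZ, SZ))))
  step 5: S(add(SZ, mul(add(SZ, SZ), add(SZ, SZ))))
  step 6: S(S(add(Z, mul(add(SZ, SZ), add(SZ, SZ)))))

Answer: after 6 steps: S(S(add(Z, mul(add(SZ, SZ), add(SZ, SZ)))))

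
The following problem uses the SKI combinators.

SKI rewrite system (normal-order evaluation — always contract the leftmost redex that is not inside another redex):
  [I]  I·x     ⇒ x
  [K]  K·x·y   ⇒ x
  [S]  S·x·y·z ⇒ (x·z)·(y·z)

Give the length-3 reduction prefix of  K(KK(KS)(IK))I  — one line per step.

Answer: after 3 steps: KK

Derivation:
  start: K(KK(KS)(IK))I
  step 1: KK(KS)(IK)
  step 2: K(IK)
  step 3: KK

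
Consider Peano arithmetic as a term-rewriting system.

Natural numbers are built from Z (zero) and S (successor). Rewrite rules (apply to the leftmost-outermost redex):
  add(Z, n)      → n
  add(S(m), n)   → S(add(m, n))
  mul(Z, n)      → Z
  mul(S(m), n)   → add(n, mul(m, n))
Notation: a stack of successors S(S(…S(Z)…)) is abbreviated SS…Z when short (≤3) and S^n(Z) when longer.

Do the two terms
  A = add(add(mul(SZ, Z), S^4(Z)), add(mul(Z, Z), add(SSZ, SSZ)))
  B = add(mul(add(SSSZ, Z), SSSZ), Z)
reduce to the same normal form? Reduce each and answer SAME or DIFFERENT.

Answer: DIFFERENT — A ⇓ S^8(Z), B ⇓ S^9(Z)

Reduction:
Term A:
  start: add(add(mul(SZ, Z), S^4(Z)), add(mul(Z, Z), add(SSZ, SSZ)))
  step 1: add(add(add(Z, mul(Z, Z)), S^4(Z)), add(mul(Z, Z), add(SSZ, SSZ)))
  step 2: add(add(mul(Z, Z), S^4(Z)), add(mul(Z, Z), add(SSZ, SSZ)))
  step 3: add(add(Z, S^4(Z)), add(mul(Z, Z), add(SSZ, SSZ)))
  step 4: add(S^4(Z), add(mul(Z, Z), add(SSZ, SSZ)))
  step 5: S(add(SSSZ, add(mul(Z, Z), add(SSZ, SSZ))))
  step 6: S(S(add(SSZ, add(mul(Z, Z), add(SSZ, SSZ)))))
  step 7: S(S(S(add(SZ, add(mul(Z, Z), add(SSZ, SSZ))))))
  step 8: S(S(S(S(add(Z, add(mul(Z, Z), add(SSZ, SSZ)))))))
  step 9: S(S(S(S(add(mul(Z, Z), add(SSZ, SSZ))))))
  step 10: S(S(S(S(add(Z, add(SSZ, SSZ))))))
  step 11: S(S(S(S(add(SSZ, SSZ)))))
  step 12: S(S(S(S(S(add(SZ, SSZ))))))
  step 13: S(S(S(S(S(S(add(Z, SSZ)))))))
  step 14: S^8(Z)

Term B:
  start: add(mul(add(SSSZ, Z), SSSZ), Z)
  step 1: add(mul(S(add(SSZ, Z)), SSSZ), Z)
  step 2: add(add(SSSZ, mul(add(SSZ, Z), SSSZ)), Z)
  step 3: add(S(add(SSZ, mul(add(SSZ, Z), SSSZ))), Z)
  step 4: S(add(add(SSZ, mul(add(SSZ, Z), SSSZ)), Z))
  step 5: S(add(S(add(SZ, mul(add(SSZ, Z), SSSZ))), Z))
  step 6: S(S(add(add(SZ, mul(add(SSZ, Z), SSSZ)), Z)))
  step 7: S(S(add(S(add(Z, mul(add(SSZ, Z), SSSZ))), Z)))
  step 8: S(S(S(add(add(Z, mul(add(SSZ, Z), SSSZ)), Z))))
  step 9: S(S(S(add(mul(add(SSZ, Z), SSSZ), Z))))
  step 10: S(S(S(add(mul(S(add(SZ, Z)), SSSZ), Z))))
  step 11: S(S(S(add(add(SSSZ, mul(add(SZ, Z), SSSZ)), Z))))
  step 12: S(S(S(add(S(add(SSZ, mul(add(SZ, Z), SSSZ))), Z))))
  step 13: S(S(S(S(add(add(SSZ, mul(add(SZ, Z), SSSZ)), Z)))))
  step 14: S(S(S(S(add(S(add(SZ, mul(add(SZ, Z), SSSZ))), Z)))))
  step 15: S(S(S(S(S(add(add(SZ, mul(add(SZ, Z), SSSZ)), Z))))))
  step 16: S(S(S(S(S(add(S(add(Z, mul(add(SZ, Z), SSSZ))), Z))))))
  step 17: S(S(S(S(S(S(add(add(Z, mul(add(SZ, Z), SSSZ)), Z)))))))
  step 18: S(S(S(S(S(S(add(mul(add(SZ, Z), SSSZ), Z)))))))
  step 19: S(S(S(S(S(S(add(mul(S(add(Z, Z)), SSSZ), Z)))))))
  step 20: S(S(S(S(S(S(add(add(SSSZ, mul(add(Z, Z), SSSZ)), Z)))))))
  step 21: S(S(S(S(S(S(add(S(add(SSZ, mul(add(Z, Z), SSSZ))), Z)))))))
  step 22: S(S(S(S(S(S(S(add(add(SSZ, mul(add(Z, Z), SSSZ)), Z))))))))
  step 23: S(S(S(S(S(S(S(add(S(add(SZ, mul(add(Z, Z), SSSZ))), Z))))))))
  step 24: S(S(S(S(S(S(S(S(add(add(SZ, mul(add(Z, Z), SSSZ)), Z)))))))))
  step 25: S(S(S(S(S(S(S(S(add(S(add(Z, mul(add(Z, Z), SSSZ))), Z)))))))))
  step 26: S(S(S(S(S(S(S(S(S(add(add(Z, mul(add(Z, Z), SSSZ)), Z))))))))))
  step 27: S(S(S(S(S(S(S(S(S(add(mul(add(Z, Z), SSSZ), Z))))))))))
  step 28: S(S(S(S(S(S(S(S(S(add(mul(Z, SSSZ), Z))))))))))
  step 29: S(S(S(S(S(S(S(S(S(add(Z, Z))))))))))
  step 30: S^9(Z)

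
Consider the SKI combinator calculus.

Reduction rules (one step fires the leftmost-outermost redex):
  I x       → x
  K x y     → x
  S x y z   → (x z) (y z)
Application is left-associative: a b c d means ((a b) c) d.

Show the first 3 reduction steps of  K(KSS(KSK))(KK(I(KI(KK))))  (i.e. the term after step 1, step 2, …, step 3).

Answer: after 3 steps: SS

Reduction:
  start: K(KSS(KSK))(KK(I(KI(KK))))
  [1] KSS(KSK)
  [2] S(KSK)
  [3] SS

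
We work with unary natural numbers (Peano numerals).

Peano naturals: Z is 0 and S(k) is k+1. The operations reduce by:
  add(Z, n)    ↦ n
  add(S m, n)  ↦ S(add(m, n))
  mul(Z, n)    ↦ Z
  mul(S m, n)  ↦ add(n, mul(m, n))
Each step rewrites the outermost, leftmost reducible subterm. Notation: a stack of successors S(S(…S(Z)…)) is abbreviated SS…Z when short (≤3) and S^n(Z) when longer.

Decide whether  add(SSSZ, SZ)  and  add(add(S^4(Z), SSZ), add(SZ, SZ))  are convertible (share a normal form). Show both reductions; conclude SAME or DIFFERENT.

Answer: DIFFERENT — A ⇓ S^4(Z), B ⇓ S^8(Z)

Derivation:
Term A:
  start: add(SSSZ, SZ)
  →1  S(add(SSZ, SZ))
  →2  S(S(add(SZ, SZ)))
  →3  S(S(S(add(Z, SZ))))
  →4  S^4(Z)

Term B:
  start: add(add(S^4(Z), SSZ), add(SZ, SZ))
  →1  add(S(add(SSSZ, SSZ)), add(SZ, SZ))
  →2  S(add(add(SSSZ, SSZ), add(SZ, SZ)))
  →3  S(add(S(add(SSZ, SSZ)), add(SZ, SZ)))
  →4  S(S(add(add(SSZ, SSZ), add(SZ, SZ))))
  →5  S(S(add(S(add(SZ, SSZ)), add(SZ, SZ))))
  →6  S(S(S(add(add(SZ, SSZ), add(SZ, SZ)))))
  →7  S(S(S(add(S(add(Z, SSZ)), add(SZ, SZ)))))
  →8  S(S(S(S(add(add(Z, SSZ), add(SZ, SZ))))))
  →9  S(S(S(S(add(SSZ, add(SZ, SZ))))))
  →10  S(S(S(S(S(add(SZ, add(SZ, SZ)))))))
  →11  S(S(S(S(S(S(add(Z, add(SZ, SZ))))))))
  →12  S(S(S(S(S(S(add(SZ, SZ)))))))
  →13  S(S(S(S(S(S(S(add(Z, SZ))))))))
  →14  S^8(Z)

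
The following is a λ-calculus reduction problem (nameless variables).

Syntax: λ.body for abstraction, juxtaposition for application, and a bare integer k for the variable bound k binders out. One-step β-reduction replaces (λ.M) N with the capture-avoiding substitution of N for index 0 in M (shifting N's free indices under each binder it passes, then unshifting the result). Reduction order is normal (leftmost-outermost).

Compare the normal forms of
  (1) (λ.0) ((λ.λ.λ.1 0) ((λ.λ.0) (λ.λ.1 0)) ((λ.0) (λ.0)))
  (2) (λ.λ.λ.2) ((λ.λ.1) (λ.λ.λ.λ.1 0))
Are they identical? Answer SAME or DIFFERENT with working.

Term A:
  start: (λ.0) ((λ.λ.λ.1 0) ((λ.λ.0) (λ.λ.1 0)) ((λ.0) (λ.0)))
  step 1: (λ.λ.λ.1 0) ((λ.λ.0) (λ.λ.1 0)) ((λ.0) (λ.0))
  step 2: (λ.λ.1 0) ((λ.0) (λ.0))
  step 3: λ.(λ.0) (λ.0) 0
  step 4: λ.(λ.0) 0
  step 5: λ.0

Term B:
  start: (λ.λ.λ.2) ((λ.λ.1) (λ.λ.λ.λ.1 0))
  step 1: λ.λ.(λ.λ.1) (λ.λ.λ.λ.1 0)
  step 2: λ.λ.λ.λ.λ.λ.λ.1 0

Answer: DIFFERENT — A ⇓ λ.0, B ⇓ λ.λ.λ.λ.λ.λ.λ.1 0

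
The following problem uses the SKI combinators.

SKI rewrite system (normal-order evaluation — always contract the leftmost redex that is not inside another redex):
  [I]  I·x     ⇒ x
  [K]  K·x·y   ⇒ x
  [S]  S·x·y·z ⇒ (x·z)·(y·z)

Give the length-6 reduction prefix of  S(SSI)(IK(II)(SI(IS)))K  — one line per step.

  start: S(SSI)(IK(II)(SI(IS)))K
  →1  SSIK(IK(II)(SI(IS))K)
  →2  SK(IK)(IK(II)(SI(IS))K)
  →3  K(IK(II)(SI(IS))K)(IK(IK(II)(SI(IS))K))
  →4  IK(II)(SI(IS))K
  →5  K(II)(SI(IS))K
  →6  IIK

Answer: after 6 steps: IIK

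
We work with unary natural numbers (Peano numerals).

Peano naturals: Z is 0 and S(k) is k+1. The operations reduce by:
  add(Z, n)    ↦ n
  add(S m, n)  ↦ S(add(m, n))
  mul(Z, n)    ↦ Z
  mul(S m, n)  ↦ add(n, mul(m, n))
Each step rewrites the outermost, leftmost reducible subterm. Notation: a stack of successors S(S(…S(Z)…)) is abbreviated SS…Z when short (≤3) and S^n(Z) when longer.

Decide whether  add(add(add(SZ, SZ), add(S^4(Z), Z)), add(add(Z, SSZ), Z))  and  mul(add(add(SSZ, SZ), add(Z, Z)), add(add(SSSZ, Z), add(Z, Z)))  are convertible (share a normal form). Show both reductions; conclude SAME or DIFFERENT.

Answer: DIFFERENT — A ⇓ S^8(Z), B ⇓ S^9(Z)

Working:
Term A:
  start: add(add(add(SZ, SZ), add(S^4(Z), Z)), add(add(Z, SSZ), Z))
  →1  add(add(S(add(Z, SZ)), add(S^4(Z), Z)), add(add(Z, SSZ), Z))
  →2  add(S(add(add(Z, SZ), add(S^4(Z), Z))), add(add(Z, SSZ), Z))
  →3  S(add(add(add(Z, SZ), add(S^4(Z), Z)), add(add(Z, SSZ), Z)))
  →4  S(add(add(SZ, add(S^4(Z), Z)), add(add(Z, SSZ), Z)))
  →5  S(add(S(add(Z, add(S^4(Z), Z))), add(add(Z, SSZ), Z)))
  →6  S(S(add(add(Z, add(S^4(Z), Z)), add(add(Z, SSZ), Z))))
  →7  S(S(add(add(S^4(Z), Z), add(add(Z, SSZ), Z))))
  →8  S(S(add(S(add(SSSZ, Z)), add(add(Z, SSZ), Z))))
  →9  S(S(S(add(add(SSSZ, Z), add(add(Z, SSZ), Z)))))
  →10  S(S(S(add(S(add(SSZ, Z)), add(add(Z, SSZ), Z)))))
  →11  S(S(S(S(add(add(SSZ, Z), add(add(Z, SSZ), Z))))))
  →12  S(S(S(S(add(S(add(SZ, Z)), add(add(Z, SSZ), Z))))))
  →13  S(S(S(S(S(add(add(SZ, Z), add(add(Z, SSZ), Z)))))))
  →14  S(S(S(S(S(add(S(add(Z, Z)), add(add(Z, SSZ), Z)))))))
  →15  S(S(S(S(S(S(add(add(Z, Z), add(add(Z, SSZ), Z))))))))
  →16  S(S(S(S(S(S(add(Z, add(add(Z, SSZ), Z))))))))
  →17  S(S(S(S(S(S(add(add(Z, SSZ), Z)))))))
  →18  S(S(S(S(S(S(add(SSZ, Z)))))))
  →19  S(S(S(S(S(S(S(add(SZ, Z))))))))
  →20  S(S(S(S(S(S(S(S(add(Z, Z)))))))))
  →21  S^8(Z)

Term B:
  start: mul(add(add(SSZ, SZ), add(Z, Z)), add(add(SSSZ, Z), add(Z, Z)))
  →1  mul(add(S(add(SZ, SZ)), add(Z, Z)), add(add(SSSZ, Z), add(Z, Z)))
  →2  mul(S(add(add(SZ, SZ), add(Z, Z))), add(add(SSSZ, Z), add(Z, Z)))
  →3  add(add(add(SSSZ, Z), add(Z, Z)), mul(add(add(SZ, SZ), add(Z, Z)), add(add(SSSZ, Z), add(Z, Z))))
  →4  add(add(S(add(SSZ, Z)), add(Z, Z)), mul(add(add(SZ, SZ), add(Z, Z)), add(add(SSSZ, Z), add(Z, Z))))
  →5  add(S(add(add(SSZ, Z), add(Z, Z))), mul(add(add(SZ, SZ), add(Z, Z)), add(add(SSSZ, Z), add(Z, Z))))
  →6  S(add(add(add(SSZ, Z), add(Z, Z)), mul(add(add(SZ, SZ), add(Z, Z)), add(add(SSSZ, Z), add(Z, Z)))))
  →7  S(add(add(S(add(SZ, Z)), add(Z, Z)), mul(add(add(SZ, SZ), add(Z, Z)), add(add(SSSZ, Z), add(Z, Z)))))
  →8  S(add(S(add(add(SZ, Z), add(Z, Z))), mul(add(add(SZ, SZ), add(Z, Z)), add(add(SSSZ, Z), add(Z, Z)))))
  →9  S(S(add(add(add(SZ, Z), add(Z, Z)), mul(add(add(SZ, SZ), add(Z, Z)), add(add(SSSZ, Z), add(Z, Z))))))
  →10  S(S(add(add(S(add(Z, Z)), add(Z, Z)), mul(add(add(SZ, SZ), add(Z, Z)), add(add(SSSZ, Z), add(Z, Z))))))
  →11  S(S(add(S(add(add(Z, Z), add(Z, Z))), mul(add(add(SZ, SZ), add(Z, Z)), add(add(SSSZ, Z), add(Z, Z))))))
  →12  S(S(S(add(add(add(Z, Z), add(Z, Z)), mul(add(add(SZ, SZ), add(Z, Z)), add(add(SSSZ, Z), add(Z, Z)))))))
  →13  S(S(S(add(add(Z, add(Z, Z)), mul(add(add(SZ, SZ), add(Z, Z)), add(add(SSSZ, Z), add(Z, Z)))))))
  →14  S(S(S(add(add(Z, Z), mul(add(add(SZ, SZ), add(Z, Z)), add(add(SSSZ, Z), add(Z, Z)))))))
  →15  S(S(S(add(Z, mul(add(add(SZ, SZ), add(Z, Z)), add(add(SSSZ, Z), add(Z, Z)))))))
  →16  S(S(S(mul(add(add(SZ, SZ), add(Z, Z)), add(add(SSSZ, Z), add(Z, Z))))))
  →17  S(S(S(mul(add(S(add(Z, SZ)), add(Z, Z)), add(add(SSSZ, Z), add(Z, Z))))))
  →18  S(S(S(mul(S(add(add(Z, SZ), add(Z, Z))), add(add(SSSZ, Z), add(Z, Z))))))
  →19  S(S(S(add(add(add(SSSZ, Z), add(Z, Z)), mul(add(add(Z, SZ), add(Z, Z)), add(add(SSSZ, Z), add(Z, Z)))))))
  →20  S(S(S(add(add(S(add(SSZ, Z)), add(Z, Z)), mul(add(add(Z, SZ), add(Z, Z)), add(add(SSSZ, Z), add(Z, Z)))))))
  →21  S(S(S(add(S(add(add(SSZ, Z), add(Z, Z))), mul(add(add(Z, SZ), add(Z, Z)), add(add(SSSZ, Z), add(Z, Z)))))))
  →22  S(S(S(S(add(add(add(SSZ, Z), add(Z, Z)), mul(add(add(Z, SZ), add(Z, Z)), add(add(SSSZ, Z), add(Z, Z))))))))
  →23  S(S(S(S(add(add(S(add(SZ, Z)), add(Z, Z)), mul(add(add(Z, SZ), add(Z, Z)), add(add(SSSZ, Z), add(Z, Z))))))))
  →24  S(S(S(S(add(S(add(add(SZ, Z), add(Z, Z))), mul(add(add(Z, SZ), add(Z, Z)), add(add(SSSZ, Z), add(Z, Z))))))))
  →25  S(S(S(S(S(add(add(add(SZ, Z), add(Z, Z)), mul(add(add(Z, SZ), add(Z, Z)), add(add(SSSZ, Z), add(Z, Z)))))))))
  →26  S(S(S(S(S(add(add(S(add(Z, Z)), add(Z, Z)), mul(add(add(Z, SZ), add(Z, Z)), add(add(SSSZ, Z), add(Z, Z)))))))))
  →27  S(S(S(S(S(add(S(add(add(Z, Z), add(Z, Z))), mul(add(add(Z, SZ), add(Z, Z)), add(add(SSSZ, Z), add(Z, Z)))))))))
  →28  S(S(S(S(S(S(add(add(add(Z, Z), add(Z, Z)), mul(add(add(Z, SZ), add(Z, Z)), add(add(SSSZ, Z), add(Z, Z))))))))))
  →29  S(S(S(S(S(S(add(add(Z, add(Z, Z)), mul(add(add(Z, SZ), add(Z, Z)), add(add(SSSZ, Z), add(Z, Z))))))))))
  →30  S(S(S(S(S(S(add(add(Z, Z), mul(add(add(Z, SZ), add(Z, Z)), add(add(SSSZ, Z), add(Z, Z))))))))))
  →31  S(S(S(S(S(S(add(Z, mul(add(add(Z, SZ), add(Z, Z)), add(add(SSSZ, Z), add(Z, Z))))))))))
  →32  S(S(S(S(S(S(mul(add(add(Z, SZ), add(Z, Z)), add(add(SSSZ, Z), add(Z, Z)))))))))
  →33  S(S(S(S(S(S(mul(add(SZ, add(Z, Z)), add(add(SSSZ, Z), add(Z, Z)))))))))
  →34  S(S(S(S(S(S(mul(S(add(Z, add(Z, Z))), add(add(SSSZ, Z), add(Z, Z)))))))))
  →35  S(S(S(S(S(S(add(add(add(SSSZ, Z), add(Z, Z)), mul(add(Z, add(Z, Z)), add(add(SSSZ, Z), add(Z, Z))))))))))
  →36  S(S(S(S(S(S(add(add(S(add(SSZ, Z)), add(Z, Z)), mul(add(Z, add(Z, Z)), add(add(SSSZ, Z), add(Z, Z))))))))))
  →37  S(S(S(S(S(S(add(S(add(add(SSZ, Z), add(Z, Z))), mul(add(Z, add(Z, Z)), add(add(SSSZ, Z), add(Z, Z))))))))))
  →38  S(S(S(S(S(S(S(add(add(add(SSZ, Z), add(Z, Z)), mul(add(Z, add(Z, Z)), add(add(SSSZ, Z), add(Z, Z)))))))))))
  →39  S(S(S(S(S(S(S(add(add(S(add(SZ, Z)), add(Z, Z)), mul(add(Z, add(Z, Z)), add(add(SSSZ, Z), add(Z, Z)))))))))))
  →40  S(S(S(S(S(S(S(add(S(add(add(SZ, Z), add(Z, Z))), mul(add(Z, add(Z, Z)), add(add(SSSZ, Z), add(Z, Z)))))))))))
  →41  S(S(S(S(S(S(S(S(add(add(add(SZ, Z), add(Z, Z)), mul(add(Z, add(Z, Z)), add(add(SSSZ, Z), add(Z, Z))))))))))))
  →42  S(S(S(S(S(S(S(S(add(add(S(add(Z, Z)), add(Z, Z)), mul(add(Z, add(Z, Z)), add(add(SSSZ, Z), add(Z, Z))))))))))))
  →43  S(S(S(S(S(S(S(S(add(S(add(add(Z, Z), add(Z, Z))), mul(add(Z, add(Z, Z)), add(add(SSSZ, Z), add(Z, Z))))))))))))
  →44  S(S(S(S(S(S(S(S(S(add(add(add(Z, Z), add(Z, Z)), mul(add(Z, add(Z, Z)), add(add(SSSZ, Z), add(Z, Z)))))))))))))
  →45  S(S(S(S(S(S(S(S(S(add(add(Z, add(Z, Z)), mul(add(Z, add(Z, Z)), add(add(SSSZ, Z), add(Z, Z)))))))))))))
  →46  S(S(S(S(S(S(S(S(S(add(add(Z, Z), mul(add(Z, add(Z, Z)), add(add(SSSZ, Z), add(Z, Z)))))))))))))
  →47  S(S(S(S(S(S(S(S(S(add(Z, mul(add(Z, add(Z, Z)), add(add(SSSZ, Z), add(Z, Z)))))))))))))
  →48  S(S(S(S(S(S(S(S(S(mul(add(Z, add(Z, Z)), add(add(SSSZ, Z), add(Z, Z))))))))))))
  →49  S(S(S(S(S(S(S(S(S(mul(add(Z, Z), add(add(SSSZ, Z), add(Z, Z))))))))))))
  →50  S(S(S(S(S(S(S(S(S(mul(Z, add(add(SSSZ, Z), add(Z, Z))))))))))))
  →51  S^9(Z)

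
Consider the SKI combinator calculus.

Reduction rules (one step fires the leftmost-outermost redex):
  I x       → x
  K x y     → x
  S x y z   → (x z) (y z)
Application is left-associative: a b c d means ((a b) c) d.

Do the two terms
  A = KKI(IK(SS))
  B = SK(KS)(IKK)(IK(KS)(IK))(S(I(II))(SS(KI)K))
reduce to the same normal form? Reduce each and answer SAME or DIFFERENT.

Answer: DIFFERENT — A ⇓ K(K(SS)), B ⇓ K(SI(SKI))

Derivation:
Term A:
  start: KKI(IK(SS))
  step 1: K(IK(SS))
  step 2: K(K(SS))

Term B:
  start: SK(KS)(IKK)(IK(KS)(IK))(S(I(II))(SS(KI)K))
  step 1: K(IKK)(KS(IKK))(IK(KS)(IK))(S(I(II))(SS(KI)K))
  step 2: IKK(IK(KS)(IK))(S(I(II))(SS(KI)K))
  step 3: KK(IK(KS)(IK))(S(I(II))(SS(KI)K))
  step 4: K(S(I(II))(SS(KI)K))
  step 5: K(S(II)(SS(KI)K))
  step 6: K(SI(SS(KI)K))
  step 7: K(SI(SK(KIK)))
  step 8: K(SI(SKI))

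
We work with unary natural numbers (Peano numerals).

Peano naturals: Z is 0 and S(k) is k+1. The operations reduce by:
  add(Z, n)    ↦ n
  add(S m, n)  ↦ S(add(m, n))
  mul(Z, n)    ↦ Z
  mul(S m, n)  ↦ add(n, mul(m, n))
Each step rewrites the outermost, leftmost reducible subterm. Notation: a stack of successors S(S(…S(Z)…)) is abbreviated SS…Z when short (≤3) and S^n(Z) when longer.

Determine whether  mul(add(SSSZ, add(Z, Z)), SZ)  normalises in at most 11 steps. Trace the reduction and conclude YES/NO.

  start: mul(add(SSSZ, add(Z, Z)), SZ)
  step 1: mul(S(add(SSZ, add(Z, Z))), SZ)
  step 2: add(SZ, mul(add(SSZ, add(Z, Z)), SZ))
  step 3: S(add(Z, mul(add(SSZ, add(Z, Z)), SZ)))
  step 4: S(mul(add(SSZ, add(Z, Z)), SZ))
  step 5: S(mul(S(add(SZ, add(Z, Z))), SZ))
  step 6: S(add(SZ, mul(add(SZ, add(Z, Z)), SZ)))
  step 7: S(S(add(Z, mul(add(SZ, add(Z, Z)), SZ))))
  step 8: S(S(mul(add(SZ, add(Z, Z)), SZ)))
  step 9: S(S(mul(S(add(Z, add(Z, Z))), SZ)))
  step 10: S(S(add(SZ, mul(add(Z, add(Z, Z)), SZ))))
  step 11: S(S(S(add(Z, mul(add(Z, add(Z, Z)), SZ)))))

Answer: NO — after 11 steps the term is S(S(S(add(Z, mul(add(Z, add(Z, Z)), SZ))))), not yet normal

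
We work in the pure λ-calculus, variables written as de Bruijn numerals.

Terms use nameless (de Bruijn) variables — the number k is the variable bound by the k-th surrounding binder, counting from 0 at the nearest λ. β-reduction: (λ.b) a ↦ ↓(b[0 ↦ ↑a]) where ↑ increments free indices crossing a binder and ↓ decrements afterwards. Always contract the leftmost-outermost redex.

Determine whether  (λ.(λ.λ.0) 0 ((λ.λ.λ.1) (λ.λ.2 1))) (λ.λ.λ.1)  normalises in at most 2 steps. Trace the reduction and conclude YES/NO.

Answer: NO — after 2 steps the term is (λ.0) ((λ.λ.λ.1) (λ.λ.(λ.λ.λ.1) 1)), not yet normal

Reduction:
  start: (λ.(λ.λ.0) 0 ((λ.λ.λ.1) (λ.λ.2 1))) (λ.λ.λ.1)
  →1  (λ.λ.0) (λ.λ.λ.1) ((λ.λ.λ.1) (λ.λ.(λ.λ.λ.1) 1))
  →2  (λ.0) ((λ.λ.λ.1) (λ.λ.(λ.λ.λ.1) 1))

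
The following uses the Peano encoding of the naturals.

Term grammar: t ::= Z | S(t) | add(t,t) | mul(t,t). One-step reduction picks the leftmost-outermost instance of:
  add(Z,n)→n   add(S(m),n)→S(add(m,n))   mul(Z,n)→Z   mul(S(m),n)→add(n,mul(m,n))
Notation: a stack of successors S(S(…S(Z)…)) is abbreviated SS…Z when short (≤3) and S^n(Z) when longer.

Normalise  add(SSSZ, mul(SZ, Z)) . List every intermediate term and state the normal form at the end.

Answer: normal form = SSSZ  (in 7 steps)

Derivation:
  start: add(SSSZ, mul(SZ, Z))
  [1] S(add(SSZ, mul(SZ, Z)))
  [2] S(S(add(SZ, mul(SZ, Z))))
  [3] S(S(S(add(Z, mul(SZ, Z)))))
  [4] S(S(S(mul(SZ, Z))))
  [5] S(S(S(add(Z, mul(Z, Z)))))
  [6] S(S(S(mul(Z, Z))))
  [7] SSSZ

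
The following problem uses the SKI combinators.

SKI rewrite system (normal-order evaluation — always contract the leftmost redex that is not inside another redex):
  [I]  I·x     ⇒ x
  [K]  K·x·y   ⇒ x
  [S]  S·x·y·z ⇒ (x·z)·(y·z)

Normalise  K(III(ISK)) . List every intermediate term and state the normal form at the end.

  start: K(III(ISK))
  step 1: K(II(ISK))
  step 2: K(I(ISK))
  step 3: K(ISK)
  step 4: K(SK)

Answer: normal form = K(SK)  (in 4 steps)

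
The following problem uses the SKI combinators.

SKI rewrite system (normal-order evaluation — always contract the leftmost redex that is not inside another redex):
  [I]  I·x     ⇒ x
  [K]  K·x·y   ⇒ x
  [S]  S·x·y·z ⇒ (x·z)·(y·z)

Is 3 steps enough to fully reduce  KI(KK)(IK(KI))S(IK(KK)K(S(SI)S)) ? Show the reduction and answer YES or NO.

Answer: NO — after 3 steps the term is K(KI)S(IK(KK)K(S(SI)S)), not yet normal

Derivation:
  start: KI(KK)(IK(KI))S(IK(KK)K(S(SI)S))
  [1] I(IK(KI))S(IK(KK)K(S(SI)S))
  [2] IK(KI)S(IK(KK)K(S(SI)S))
  [3] K(KI)S(IK(KK)K(S(SI)S))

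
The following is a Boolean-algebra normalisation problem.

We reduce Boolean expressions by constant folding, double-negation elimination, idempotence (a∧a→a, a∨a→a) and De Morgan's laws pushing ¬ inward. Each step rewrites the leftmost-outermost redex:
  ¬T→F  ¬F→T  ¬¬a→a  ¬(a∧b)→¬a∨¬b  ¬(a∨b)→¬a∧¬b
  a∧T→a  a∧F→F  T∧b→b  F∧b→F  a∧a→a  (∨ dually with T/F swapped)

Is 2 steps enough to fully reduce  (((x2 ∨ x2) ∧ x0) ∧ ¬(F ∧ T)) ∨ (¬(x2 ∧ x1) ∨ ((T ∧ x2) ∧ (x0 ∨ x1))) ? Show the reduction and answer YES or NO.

  start: (((x2 ∨ x2) ∧ x0) ∧ ¬(F ∧ T)) ∨ (¬(x2 ∧ x1) ∨ ((T ∧ x2) ∧ (x0 ∨ x1)))
  [1] ((x2 ∧ x0) ∧ ¬(F ∧ T)) ∨ (¬(x2 ∧ x1) ∨ ((T ∧ x2) ∧ (x0 ∨ x1)))
  [2] ((x2 ∧ x0) ∧ (¬F ∨ ¬T)) ∨ (¬(x2 ∧ x1) ∨ ((T ∧ x2) ∧ (x0 ∨ x1)))

Answer: NO — after 2 steps the term is ((x2 ∧ x0) ∧ (¬F ∨ ¬T)) ∨ (¬(x2 ∧ x1) ∨ ((T ∧ x2) ∧ (x0 ∨ x1))), not yet normal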